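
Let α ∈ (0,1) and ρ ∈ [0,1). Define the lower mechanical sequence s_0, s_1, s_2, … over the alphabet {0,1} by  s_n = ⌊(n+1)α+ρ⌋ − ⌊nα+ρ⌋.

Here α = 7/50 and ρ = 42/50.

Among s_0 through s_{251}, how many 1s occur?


36

#1s = Σ_{n=0}^{251} s_n = Σ_{n=0}^{251} (⌊(n+1)α+ρ⌋ − ⌊nα+ρ⌋)
the sum telescopes: every ⌊nα+ρ⌋ with 0 < n < 252 appears once with + and once with −, leaving ⌊252α+ρ⌋ − ⌊0·α+ρ⌋
252α + ρ = (252·7 + 42) / 50 = 1806/50
ρ = 42/50
⌊1806/50⌋ = 36,  ⌊42/50⌋ = 0
#1s = 36 − 0 = 36


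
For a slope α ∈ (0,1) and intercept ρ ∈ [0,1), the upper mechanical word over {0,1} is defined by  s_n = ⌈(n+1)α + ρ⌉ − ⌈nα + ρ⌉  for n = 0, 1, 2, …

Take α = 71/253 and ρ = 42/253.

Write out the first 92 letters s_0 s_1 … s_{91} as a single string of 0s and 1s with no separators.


00100010001001000100100010010001000100100010010001001000100100010001001000100100010010001000

n=0: ⌈(1·71+42)/253⌉ − ⌈(0·71+42)/253⌉ = ⌈113/253⌉ − ⌈42/253⌉ = 1 − 1 = 0
n=1: ⌈(2·71+42)/253⌉ − ⌈(1·71+42)/253⌉ = ⌈184/253⌉ − ⌈113/253⌉ = 1 − 1 = 0
n=2: ⌈(3·71+42)/253⌉ − ⌈(2·71+42)/253⌉ = ⌈255/253⌉ − ⌈184/253⌉ = 2 − 1 = 1
n=3: ⌈(4·71+42)/253⌉ − ⌈(3·71+42)/253⌉ = ⌈326/253⌉ − ⌈255/253⌉ = 2 − 2 = 0
n=4: ⌈(5·71+42)/253⌉ − ⌈(4·71+42)/253⌉ = ⌈397/253⌉ − ⌈326/253⌉ = 2 − 2 = 0
n=5: ⌈(6·71+42)/253⌉ − ⌈(5·71+42)/253⌉ = ⌈468/253⌉ − ⌈397/253⌉ = 2 − 2 = 0
n=6: ⌈(7·71+42)/253⌉ − ⌈(6·71+42)/253⌉ = ⌈539/253⌉ − ⌈468/253⌉ = 3 − 2 = 1
n=7: ⌈(8·71+42)/253⌉ − ⌈(7·71+42)/253⌉ = ⌈610/253⌉ − ⌈539/253⌉ = 3 − 3 = 0
n=8: ⌈(9·71+42)/253⌉ − ⌈(8·71+42)/253⌉ = ⌈681/253⌉ − ⌈610/253⌉ = 3 − 3 = 0
n=9: ⌈(10·71+42)/253⌉ − ⌈(9·71+42)/253⌉ = ⌈752/253⌉ − ⌈681/253⌉ = 3 − 3 = 0
n=10: ⌈(11·71+42)/253⌉ − ⌈(10·71+42)/253⌉ = ⌈823/253⌉ − ⌈752/253⌉ = 4 − 3 = 1
n=11: ⌈(12·71+42)/253⌉ − ⌈(11·71+42)/253⌉ = ⌈894/253⌉ − ⌈823/253⌉ = 4 − 4 = 0
n=12: ⌈(13·71+42)/253⌉ − ⌈(12·71+42)/253⌉ = ⌈965/253⌉ − ⌈894/253⌉ = 4 − 4 = 0
n=13: ⌈(14·71+42)/253⌉ − ⌈(13·71+42)/253⌉ = ⌈1036/253⌉ − ⌈965/253⌉ = 5 − 4 = 1
n=14: ⌈(15·71+42)/253⌉ − ⌈(14·71+42)/253⌉ = ⌈1107/253⌉ − ⌈1036/253⌉ = 5 − 5 = 0
n=15: ⌈(16·71+42)/253⌉ − ⌈(15·71+42)/253⌉ = ⌈1178/253⌉ − ⌈1107/253⌉ = 5 − 5 = 0
n=16: ⌈(17·71+42)/253⌉ − ⌈(16·71+42)/253⌉ = ⌈1249/253⌉ − ⌈1178/253⌉ = 5 − 5 = 0
n=17: ⌈(18·71+42)/253⌉ − ⌈(17·71+42)/253⌉ = ⌈1320/253⌉ − ⌈1249/253⌉ = 6 − 5 = 1
n=18: ⌈(19·71+42)/253⌉ − ⌈(18·71+42)/253⌉ = ⌈1391/253⌉ − ⌈1320/253⌉ = 6 − 6 = 0
n=19: ⌈(20·71+42)/253⌉ − ⌈(19·71+42)/253⌉ = ⌈1462/253⌉ − ⌈1391/253⌉ = 6 − 6 = 0
n=20: ⌈(21·71+42)/253⌉ − ⌈(20·71+42)/253⌉ = ⌈1533/253⌉ − ⌈1462/253⌉ = 7 − 6 = 1
n=21: ⌈(22·71+42)/253⌉ − ⌈(21·71+42)/253⌉ = ⌈1604/253⌉ − ⌈1533/253⌉ = 7 − 7 = 0
n=22: ⌈(23·71+42)/253⌉ − ⌈(22·71+42)/253⌉ = ⌈1675/253⌉ − ⌈1604/253⌉ = 7 − 7 = 0
n=23: ⌈(24·71+42)/253⌉ − ⌈(23·71+42)/253⌉ = ⌈1746/253⌉ − ⌈1675/253⌉ = 7 − 7 = 0
n=24: ⌈(25·71+42)/253⌉ − ⌈(24·71+42)/253⌉ = ⌈1817/253⌉ − ⌈1746/253⌉ = 8 − 7 = 1
n=25: ⌈(26·71+42)/253⌉ − ⌈(25·71+42)/253⌉ = ⌈1888/253⌉ − ⌈1817/253⌉ = 8 − 8 = 0
n=26: ⌈(27·71+42)/253⌉ − ⌈(26·71+42)/253⌉ = ⌈1959/253⌉ − ⌈1888/253⌉ = 8 − 8 = 0
n=27: ⌈(28·71+42)/253⌉ − ⌈(27·71+42)/253⌉ = ⌈2030/253⌉ − ⌈1959/253⌉ = 9 − 8 = 1
n=28: ⌈(29·71+42)/253⌉ − ⌈(28·71+42)/253⌉ = ⌈2101/253⌉ − ⌈2030/253⌉ = 9 − 9 = 0
n=29: ⌈(30·71+42)/253⌉ − ⌈(29·71+42)/253⌉ = ⌈2172/253⌉ − ⌈2101/253⌉ = 9 − 9 = 0
n=30: ⌈(31·71+42)/253⌉ − ⌈(30·71+42)/253⌉ = ⌈2243/253⌉ − ⌈2172/253⌉ = 9 − 9 = 0
n=31: ⌈(32·71+42)/253⌉ − ⌈(31·71+42)/253⌉ = ⌈2314/253⌉ − ⌈2243/253⌉ = 10 − 9 = 1
n=32: ⌈(33·71+42)/253⌉ − ⌈(32·71+42)/253⌉ = ⌈2385/253⌉ − ⌈2314/253⌉ = 10 − 10 = 0
n=33: ⌈(34·71+42)/253⌉ − ⌈(33·71+42)/253⌉ = ⌈2456/253⌉ − ⌈2385/253⌉ = 10 − 10 = 0
n=34: ⌈(35·71+42)/253⌉ − ⌈(34·71+42)/253⌉ = ⌈2527/253⌉ − ⌈2456/253⌉ = 10 − 10 = 0
n=35: ⌈(36·71+42)/253⌉ − ⌈(35·71+42)/253⌉ = ⌈2598/253⌉ − ⌈2527/253⌉ = 11 − 10 = 1
n=36: ⌈(37·71+42)/253⌉ − ⌈(36·71+42)/253⌉ = ⌈2669/253⌉ − ⌈2598/253⌉ = 11 − 11 = 0
n=37: ⌈(38·71+42)/253⌉ − ⌈(37·71+42)/253⌉ = ⌈2740/253⌉ − ⌈2669/253⌉ = 11 − 11 = 0
n=38: ⌈(39·71+42)/253⌉ − ⌈(38·71+42)/253⌉ = ⌈2811/253⌉ − ⌈2740/253⌉ = 12 − 11 = 1
n=39: ⌈(40·71+42)/253⌉ − ⌈(39·71+42)/253⌉ = ⌈2882/253⌉ − ⌈2811/253⌉ = 12 − 12 = 0
n=40: ⌈(41·71+42)/253⌉ − ⌈(40·71+42)/253⌉ = ⌈2953/253⌉ − ⌈2882/253⌉ = 12 − 12 = 0
n=41: ⌈(42·71+42)/253⌉ − ⌈(41·71+42)/253⌉ = ⌈3024/253⌉ − ⌈2953/253⌉ = 12 − 12 = 0
n=42: ⌈(43·71+42)/253⌉ − ⌈(42·71+42)/253⌉ = ⌈3095/253⌉ − ⌈3024/253⌉ = 13 − 12 = 1
n=43: ⌈(44·71+42)/253⌉ − ⌈(43·71+42)/253⌉ = ⌈3166/253⌉ − ⌈3095/253⌉ = 13 − 13 = 0
n=44: ⌈(45·71+42)/253⌉ − ⌈(44·71+42)/253⌉ = ⌈3237/253⌉ − ⌈3166/253⌉ = 13 − 13 = 0
n=45: ⌈(46·71+42)/253⌉ − ⌈(45·71+42)/253⌉ = ⌈3308/253⌉ − ⌈3237/253⌉ = 14 − 13 = 1
n=46: ⌈(47·71+42)/253⌉ − ⌈(46·71+42)/253⌉ = ⌈3379/253⌉ − ⌈3308/253⌉ = 14 − 14 = 0
n=47: ⌈(48·71+42)/253⌉ − ⌈(47·71+42)/253⌉ = ⌈3450/253⌉ − ⌈3379/253⌉ = 14 − 14 = 0
n=48: ⌈(49·71+42)/253⌉ − ⌈(48·71+42)/253⌉ = ⌈3521/253⌉ − ⌈3450/253⌉ = 14 − 14 = 0
n=49: ⌈(50·71+42)/253⌉ − ⌈(49·71+42)/253⌉ = ⌈3592/253⌉ − ⌈3521/253⌉ = 15 − 14 = 1
n=50: ⌈(51·71+42)/253⌉ − ⌈(50·71+42)/253⌉ = ⌈3663/253⌉ − ⌈3592/253⌉ = 15 − 15 = 0
n=51: ⌈(52·71+42)/253⌉ − ⌈(51·71+42)/253⌉ = ⌈3734/253⌉ − ⌈3663/253⌉ = 15 − 15 = 0
n=52: ⌈(53·71+42)/253⌉ − ⌈(52·71+42)/253⌉ = ⌈3805/253⌉ − ⌈3734/253⌉ = 16 − 15 = 1
n=53: ⌈(54·71+42)/253⌉ − ⌈(53·71+42)/253⌉ = ⌈3876/253⌉ − ⌈3805/253⌉ = 16 − 16 = 0
n=54: ⌈(55·71+42)/253⌉ − ⌈(54·71+42)/253⌉ = ⌈3947/253⌉ − ⌈3876/253⌉ = 16 − 16 = 0
n=55: ⌈(56·71+42)/253⌉ − ⌈(55·71+42)/253⌉ = ⌈4018/253⌉ − ⌈3947/253⌉ = 16 − 16 = 0
n=56: ⌈(57·71+42)/253⌉ − ⌈(56·71+42)/253⌉ = ⌈4089/253⌉ − ⌈4018/253⌉ = 17 − 16 = 1
n=57: ⌈(58·71+42)/253⌉ − ⌈(57·71+42)/253⌉ = ⌈4160/253⌉ − ⌈4089/253⌉ = 17 − 17 = 0
n=58: ⌈(59·71+42)/253⌉ − ⌈(58·71+42)/253⌉ = ⌈4231/253⌉ − ⌈4160/253⌉ = 17 − 17 = 0
n=59: ⌈(60·71+42)/253⌉ − ⌈(59·71+42)/253⌉ = ⌈4302/253⌉ − ⌈4231/253⌉ = 18 − 17 = 1
n=60: ⌈(61·71+42)/253⌉ − ⌈(60·71+42)/253⌉ = ⌈4373/253⌉ − ⌈4302/253⌉ = 18 − 18 = 0
n=61: ⌈(62·71+42)/253⌉ − ⌈(61·71+42)/253⌉ = ⌈4444/253⌉ − ⌈4373/253⌉ = 18 − 18 = 0
n=62: ⌈(63·71+42)/253⌉ − ⌈(62·71+42)/253⌉ = ⌈4515/253⌉ − ⌈4444/253⌉ = 18 − 18 = 0
n=63: ⌈(64·71+42)/253⌉ − ⌈(63·71+42)/253⌉ = ⌈4586/253⌉ − ⌈4515/253⌉ = 19 − 18 = 1
n=64: ⌈(65·71+42)/253⌉ − ⌈(64·71+42)/253⌉ = ⌈4657/253⌉ − ⌈4586/253⌉ = 19 − 19 = 0
n=65: ⌈(66·71+42)/253⌉ − ⌈(65·71+42)/253⌉ = ⌈4728/253⌉ − ⌈4657/253⌉ = 19 − 19 = 0
n=66: ⌈(67·71+42)/253⌉ − ⌈(66·71+42)/253⌉ = ⌈4799/253⌉ − ⌈4728/253⌉ = 19 − 19 = 0
n=67: ⌈(68·71+42)/253⌉ − ⌈(67·71+42)/253⌉ = ⌈4870/253⌉ − ⌈4799/253⌉ = 20 − 19 = 1
n=68: ⌈(69·71+42)/253⌉ − ⌈(68·71+42)/253⌉ = ⌈4941/253⌉ − ⌈4870/253⌉ = 20 − 20 = 0
n=69: ⌈(70·71+42)/253⌉ − ⌈(69·71+42)/253⌉ = ⌈5012/253⌉ − ⌈4941/253⌉ = 20 − 20 = 0
n=70: ⌈(71·71+42)/253⌉ − ⌈(70·71+42)/253⌉ = ⌈5083/253⌉ − ⌈5012/253⌉ = 21 − 20 = 1
n=71: ⌈(72·71+42)/253⌉ − ⌈(71·71+42)/253⌉ = ⌈5154/253⌉ − ⌈5083/253⌉ = 21 − 21 = 0
n=72: ⌈(73·71+42)/253⌉ − ⌈(72·71+42)/253⌉ = ⌈5225/253⌉ − ⌈5154/253⌉ = 21 − 21 = 0
n=73: ⌈(74·71+42)/253⌉ − ⌈(73·71+42)/253⌉ = ⌈5296/253⌉ − ⌈5225/253⌉ = 21 − 21 = 0
n=74: ⌈(75·71+42)/253⌉ − ⌈(74·71+42)/253⌉ = ⌈5367/253⌉ − ⌈5296/253⌉ = 22 − 21 = 1
n=75: ⌈(76·71+42)/253⌉ − ⌈(75·71+42)/253⌉ = ⌈5438/253⌉ − ⌈5367/253⌉ = 22 − 22 = 0
n=76: ⌈(77·71+42)/253⌉ − ⌈(76·71+42)/253⌉ = ⌈5509/253⌉ − ⌈5438/253⌉ = 22 − 22 = 0
n=77: ⌈(78·71+42)/253⌉ − ⌈(77·71+42)/253⌉ = ⌈5580/253⌉ − ⌈5509/253⌉ = 23 − 22 = 1
n=78: ⌈(79·71+42)/253⌉ − ⌈(78·71+42)/253⌉ = ⌈5651/253⌉ − ⌈5580/253⌉ = 23 − 23 = 0
n=79: ⌈(80·71+42)/253⌉ − ⌈(79·71+42)/253⌉ = ⌈5722/253⌉ − ⌈5651/253⌉ = 23 − 23 = 0
n=80: ⌈(81·71+42)/253⌉ − ⌈(80·71+42)/253⌉ = ⌈5793/253⌉ − ⌈5722/253⌉ = 23 − 23 = 0
n=81: ⌈(82·71+42)/253⌉ − ⌈(81·71+42)/253⌉ = ⌈5864/253⌉ − ⌈5793/253⌉ = 24 − 23 = 1
n=82: ⌈(83·71+42)/253⌉ − ⌈(82·71+42)/253⌉ = ⌈5935/253⌉ − ⌈5864/253⌉ = 24 − 24 = 0
n=83: ⌈(84·71+42)/253⌉ − ⌈(83·71+42)/253⌉ = ⌈6006/253⌉ − ⌈5935/253⌉ = 24 − 24 = 0
n=84: ⌈(85·71+42)/253⌉ − ⌈(84·71+42)/253⌉ = ⌈6077/253⌉ − ⌈6006/253⌉ = 25 − 24 = 1
n=85: ⌈(86·71+42)/253⌉ − ⌈(85·71+42)/253⌉ = ⌈6148/253⌉ − ⌈6077/253⌉ = 25 − 25 = 0
n=86: ⌈(87·71+42)/253⌉ − ⌈(86·71+42)/253⌉ = ⌈6219/253⌉ − ⌈6148/253⌉ = 25 − 25 = 0
n=87: ⌈(88·71+42)/253⌉ − ⌈(87·71+42)/253⌉ = ⌈6290/253⌉ − ⌈6219/253⌉ = 25 − 25 = 0
n=88: ⌈(89·71+42)/253⌉ − ⌈(88·71+42)/253⌉ = ⌈6361/253⌉ − ⌈6290/253⌉ = 26 − 25 = 1
n=89: ⌈(90·71+42)/253⌉ − ⌈(89·71+42)/253⌉ = ⌈6432/253⌉ − ⌈6361/253⌉ = 26 − 26 = 0
n=90: ⌈(91·71+42)/253⌉ − ⌈(90·71+42)/253⌉ = ⌈6503/253⌉ − ⌈6432/253⌉ = 26 − 26 = 0
n=91: ⌈(92·71+42)/253⌉ − ⌈(91·71+42)/253⌉ = ⌈6574/253⌉ − ⌈6503/253⌉ = 26 − 26 = 0


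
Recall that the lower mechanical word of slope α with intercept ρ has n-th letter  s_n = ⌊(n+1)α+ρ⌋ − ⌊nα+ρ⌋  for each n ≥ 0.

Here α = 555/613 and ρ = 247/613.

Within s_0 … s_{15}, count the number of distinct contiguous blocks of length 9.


t_n = ⌊(n·555+247)/613⌋ for n = 0 … 16:
  n=0…9: ⌊247/613⌋=0 ⌊802/613⌋=1 ⌊1357/613⌋=2 ⌊1912/613⌋=3 ⌊2467/613⌋=4 ⌊3022/613⌋=4 ⌊3577/613⌋=5 ⌊4132/613⌋=6 ⌊4687/613⌋=7 ⌊5242/613⌋=8
  n=10…16: ⌊5797/613⌋=9 ⌊6352/613⌋=10 ⌊6907/613⌋=11 ⌊7462/613⌋=12 ⌊8017/613⌋=13 ⌊8572/613⌋=13 ⌊9127/613⌋=14
s_n = t_(n+1) − t_n for n = 0 … 15 gives
prefix = 1111011111111101
slide a length-9 window over [0..8] … [7..15] (8 windows); first occurrence of each distinct factor:
  [  0..  8] 111101111
  [  1..  9] 111011111
  [  2.. 10] 110111111
  [  3.. 11] 101111111
  [  4.. 12] 011111111
  [  5.. 13] 111111111
  [  6.. 14] 111111110
  [  7.. 15] 111111101
distinct factors: {011111111, 101111111, 110111111, 111011111, 111101111, 111111101, 111111110, 111111111}
count = 8  (Sturmian bound for length 9 is 10)

8


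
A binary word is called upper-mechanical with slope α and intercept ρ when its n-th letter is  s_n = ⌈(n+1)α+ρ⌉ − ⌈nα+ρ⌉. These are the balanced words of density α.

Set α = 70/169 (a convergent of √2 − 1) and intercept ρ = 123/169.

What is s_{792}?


(n+1)α + ρ = (793·70 + 123) / 169 = 55633/169
nα + ρ     = (792·70 + 123) / 169 = 55563/169
⌈55633/169⌉ = 330,  ⌈55563/169⌉ = 329
s_{792} = 330 − 329 = 1

1


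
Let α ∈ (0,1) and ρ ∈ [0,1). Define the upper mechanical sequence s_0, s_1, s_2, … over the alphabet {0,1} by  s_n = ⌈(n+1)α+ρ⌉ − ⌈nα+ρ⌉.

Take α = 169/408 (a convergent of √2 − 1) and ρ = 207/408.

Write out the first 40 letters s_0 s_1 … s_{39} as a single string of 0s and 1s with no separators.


n=0: ⌈(1·169+207)/408⌉ − ⌈(0·169+207)/408⌉ = ⌈376/408⌉ − ⌈207/408⌉ = 1 − 1 = 0
n=1: ⌈(2·169+207)/408⌉ − ⌈(1·169+207)/408⌉ = ⌈545/408⌉ − ⌈376/408⌉ = 2 − 1 = 1
n=2: ⌈(3·169+207)/408⌉ − ⌈(2·169+207)/408⌉ = ⌈714/408⌉ − ⌈545/408⌉ = 2 − 2 = 0
n=3: ⌈(4·169+207)/408⌉ − ⌈(3·169+207)/408⌉ = ⌈883/408⌉ − ⌈714/408⌉ = 3 − 2 = 1
n=4: ⌈(5·169+207)/408⌉ − ⌈(4·169+207)/408⌉ = ⌈1052/408⌉ − ⌈883/408⌉ = 3 − 3 = 0
n=5: ⌈(6·169+207)/408⌉ − ⌈(5·169+207)/408⌉ = ⌈1221/408⌉ − ⌈1052/408⌉ = 3 − 3 = 0
n=6: ⌈(7·169+207)/408⌉ − ⌈(6·169+207)/408⌉ = ⌈1390/408⌉ − ⌈1221/408⌉ = 4 − 3 = 1
n=7: ⌈(8·169+207)/408⌉ − ⌈(7·169+207)/408⌉ = ⌈1559/408⌉ − ⌈1390/408⌉ = 4 − 4 = 0
n=8: ⌈(9·169+207)/408⌉ − ⌈(8·169+207)/408⌉ = ⌈1728/408⌉ − ⌈1559/408⌉ = 5 − 4 = 1
n=9: ⌈(10·169+207)/408⌉ − ⌈(9·169+207)/408⌉ = ⌈1897/408⌉ − ⌈1728/408⌉ = 5 − 5 = 0
n=10: ⌈(11·169+207)/408⌉ − ⌈(10·169+207)/408⌉ = ⌈2066/408⌉ − ⌈1897/408⌉ = 6 − 5 = 1
n=11: ⌈(12·169+207)/408⌉ − ⌈(11·169+207)/408⌉ = ⌈2235/408⌉ − ⌈2066/408⌉ = 6 − 6 = 0
n=12: ⌈(13·169+207)/408⌉ − ⌈(12·169+207)/408⌉ = ⌈2404/408⌉ − ⌈2235/408⌉ = 6 − 6 = 0
n=13: ⌈(14·169+207)/408⌉ − ⌈(13·169+207)/408⌉ = ⌈2573/408⌉ − ⌈2404/408⌉ = 7 − 6 = 1
n=14: ⌈(15·169+207)/408⌉ − ⌈(14·169+207)/408⌉ = ⌈2742/408⌉ − ⌈2573/408⌉ = 7 − 7 = 0
n=15: ⌈(16·169+207)/408⌉ − ⌈(15·169+207)/408⌉ = ⌈2911/408⌉ − ⌈2742/408⌉ = 8 − 7 = 1
n=16: ⌈(17·169+207)/408⌉ − ⌈(16·169+207)/408⌉ = ⌈3080/408⌉ − ⌈2911/408⌉ = 8 − 8 = 0
n=17: ⌈(18·169+207)/408⌉ − ⌈(17·169+207)/408⌉ = ⌈3249/408⌉ − ⌈3080/408⌉ = 8 − 8 = 0
n=18: ⌈(19·169+207)/408⌉ − ⌈(18·169+207)/408⌉ = ⌈3418/408⌉ − ⌈3249/408⌉ = 9 − 8 = 1
n=19: ⌈(20·169+207)/408⌉ − ⌈(19·169+207)/408⌉ = ⌈3587/408⌉ − ⌈3418/408⌉ = 9 − 9 = 0
n=20: ⌈(21·169+207)/408⌉ − ⌈(20·169+207)/408⌉ = ⌈3756/408⌉ − ⌈3587/408⌉ = 10 − 9 = 1
n=21: ⌈(22·169+207)/408⌉ − ⌈(21·169+207)/408⌉ = ⌈3925/408⌉ − ⌈3756/408⌉ = 10 − 10 = 0
n=22: ⌈(23·169+207)/408⌉ − ⌈(22·169+207)/408⌉ = ⌈4094/408⌉ − ⌈3925/408⌉ = 11 − 10 = 1
n=23: ⌈(24·169+207)/408⌉ − ⌈(23·169+207)/408⌉ = ⌈4263/408⌉ − ⌈4094/408⌉ = 11 − 11 = 0
n=24: ⌈(25·169+207)/408⌉ − ⌈(24·169+207)/408⌉ = ⌈4432/408⌉ − ⌈4263/408⌉ = 11 − 11 = 0
n=25: ⌈(26·169+207)/408⌉ − ⌈(25·169+207)/408⌉ = ⌈4601/408⌉ − ⌈4432/408⌉ = 12 − 11 = 1
n=26: ⌈(27·169+207)/408⌉ − ⌈(26·169+207)/408⌉ = ⌈4770/408⌉ − ⌈4601/408⌉ = 12 − 12 = 0
n=27: ⌈(28·169+207)/408⌉ − ⌈(27·169+207)/408⌉ = ⌈4939/408⌉ − ⌈4770/408⌉ = 13 − 12 = 1
n=28: ⌈(29·169+207)/408⌉ − ⌈(28·169+207)/408⌉ = ⌈5108/408⌉ − ⌈4939/408⌉ = 13 − 13 = 0
n=29: ⌈(30·169+207)/408⌉ − ⌈(29·169+207)/408⌉ = ⌈5277/408⌉ − ⌈5108/408⌉ = 13 − 13 = 0
n=30: ⌈(31·169+207)/408⌉ − ⌈(30·169+207)/408⌉ = ⌈5446/408⌉ − ⌈5277/408⌉ = 14 − 13 = 1
n=31: ⌈(32·169+207)/408⌉ − ⌈(31·169+207)/408⌉ = ⌈5615/408⌉ − ⌈5446/408⌉ = 14 − 14 = 0
n=32: ⌈(33·169+207)/408⌉ − ⌈(32·169+207)/408⌉ = ⌈5784/408⌉ − ⌈5615/408⌉ = 15 − 14 = 1
n=33: ⌈(34·169+207)/408⌉ − ⌈(33·169+207)/408⌉ = ⌈5953/408⌉ − ⌈5784/408⌉ = 15 − 15 = 0
n=34: ⌈(35·169+207)/408⌉ − ⌈(34·169+207)/408⌉ = ⌈6122/408⌉ − ⌈5953/408⌉ = 16 − 15 = 1
n=35: ⌈(36·169+207)/408⌉ − ⌈(35·169+207)/408⌉ = ⌈6291/408⌉ − ⌈6122/408⌉ = 16 − 16 = 0
n=36: ⌈(37·169+207)/408⌉ − ⌈(36·169+207)/408⌉ = ⌈6460/408⌉ − ⌈6291/408⌉ = 16 − 16 = 0
n=37: ⌈(38·169+207)/408⌉ − ⌈(37·169+207)/408⌉ = ⌈6629/408⌉ − ⌈6460/408⌉ = 17 − 16 = 1
n=38: ⌈(39·169+207)/408⌉ − ⌈(38·169+207)/408⌉ = ⌈6798/408⌉ − ⌈6629/408⌉ = 17 − 17 = 0
n=39: ⌈(40·169+207)/408⌉ − ⌈(39·169+207)/408⌉ = ⌈6967/408⌉ − ⌈6798/408⌉ = 18 − 17 = 1

0101001010100101001010100101001010100101


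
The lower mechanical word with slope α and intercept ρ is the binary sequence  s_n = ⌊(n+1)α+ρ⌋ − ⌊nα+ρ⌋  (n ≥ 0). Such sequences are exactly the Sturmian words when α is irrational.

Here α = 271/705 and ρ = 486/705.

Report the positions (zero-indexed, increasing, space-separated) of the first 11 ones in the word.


0 3 6 8 11 13 16 19 21 24 26

n=0: ⌊757/705⌋−⌊486/705⌋ = 1−0 = 1  ← one
n=1: ⌊1028/705⌋−⌊757/705⌋ = 1−1 = 0
n=2: ⌊1299/705⌋−⌊1028/705⌋ = 1−1 = 0
n=3: ⌊1570/705⌋−⌊1299/705⌋ = 2−1 = 1  ← one
n=4: ⌊1841/705⌋−⌊1570/705⌋ = 2−2 = 0
n=5: ⌊2112/705⌋−⌊1841/705⌋ = 2−2 = 0
n=6: ⌊2383/705⌋−⌊2112/705⌋ = 3−2 = 1  ← one
n=7: ⌊2654/705⌋−⌊2383/705⌋ = 3−3 = 0
n=8: ⌊2925/705⌋−⌊2654/705⌋ = 4−3 = 1  ← one
n=9: ⌊3196/705⌋−⌊2925/705⌋ = 4−4 = 0
n=10: ⌊3467/705⌋−⌊3196/705⌋ = 4−4 = 0
n=11: ⌊3738/705⌋−⌊3467/705⌋ = 5−4 = 1  ← one
n=12: ⌊4009/705⌋−⌊3738/705⌋ = 5−5 = 0
n=13: ⌊4280/705⌋−⌊4009/705⌋ = 6−5 = 1  ← one
n=14: ⌊4551/705⌋−⌊4280/705⌋ = 6−6 = 0
n=15: ⌊4822/705⌋−⌊4551/705⌋ = 6−6 = 0
n=16: ⌊5093/705⌋−⌊4822/705⌋ = 7−6 = 1  ← one
n=17: ⌊5364/705⌋−⌊5093/705⌋ = 7−7 = 0
n=18: ⌊5635/705⌋−⌊5364/705⌋ = 7−7 = 0
n=19: ⌊5906/705⌋−⌊5635/705⌋ = 8−7 = 1  ← one
n=20: ⌊6177/705⌋−⌊5906/705⌋ = 8−8 = 0
n=21: ⌊6448/705⌋−⌊6177/705⌋ = 9−8 = 1  ← one
n=22: ⌊6719/705⌋−⌊6448/705⌋ = 9−9 = 0
n=23: ⌊6990/705⌋−⌊6719/705⌋ = 9−9 = 0
n=24: ⌊7261/705⌋−⌊6990/705⌋ = 10−9 = 1  ← one
n=25: ⌊7532/705⌋−⌊7261/705⌋ = 10−10 = 0
n=26: ⌊7803/705⌋−⌊7532/705⌋ = 11−10 = 1  ← one
positions of the first 11 ones: 0 3 6 8 11 13 16 19 21 24 26


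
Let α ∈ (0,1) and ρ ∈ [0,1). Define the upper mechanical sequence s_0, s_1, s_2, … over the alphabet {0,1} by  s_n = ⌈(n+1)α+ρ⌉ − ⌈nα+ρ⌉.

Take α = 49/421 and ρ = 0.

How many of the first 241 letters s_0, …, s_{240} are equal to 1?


29

#1s = Σ_{n=0}^{240} s_n = Σ_{n=0}^{240} (⌈(n+1)α+ρ⌉ − ⌈nα+ρ⌉)
the sum telescopes: every ⌈nα+ρ⌉ with 0 < n < 241 appears once with + and once with −, leaving ⌈241α+ρ⌉ − ⌈0·α+ρ⌉
241α + ρ = (241·49) / 421 = 11809/421
ρ = 0/421
⌈11809/421⌉ = 29,  ⌈0/421⌉ = 0
#1s = 29 − 0 = 29


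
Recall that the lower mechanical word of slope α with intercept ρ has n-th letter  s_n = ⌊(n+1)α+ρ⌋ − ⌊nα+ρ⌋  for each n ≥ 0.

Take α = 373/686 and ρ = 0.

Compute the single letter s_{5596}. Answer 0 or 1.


(n+1)α + ρ = (5597·373) / 686 = 2087681/686
nα + ρ     = (5596·373) / 686 = 2087308/686
⌊2087681/686⌋ = 3043,  ⌊2087308/686⌋ = 3042
s_{5596} = 3043 − 3042 = 1

1


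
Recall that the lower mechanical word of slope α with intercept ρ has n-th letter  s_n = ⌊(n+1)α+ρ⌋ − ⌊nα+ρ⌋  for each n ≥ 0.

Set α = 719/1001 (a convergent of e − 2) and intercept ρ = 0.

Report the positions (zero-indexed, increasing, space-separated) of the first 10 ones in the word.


n=0: ⌊719/1001⌋−⌊0/1001⌋ = 0−0 = 0
n=1: ⌊1438/1001⌋−⌊719/1001⌋ = 1−0 = 1  ← one
n=2: ⌊2157/1001⌋−⌊1438/1001⌋ = 2−1 = 1  ← one
n=3: ⌊2876/1001⌋−⌊2157/1001⌋ = 2−2 = 0
n=4: ⌊3595/1001⌋−⌊2876/1001⌋ = 3−2 = 1  ← one
n=5: ⌊4314/1001⌋−⌊3595/1001⌋ = 4−3 = 1  ← one
n=6: ⌊5033/1001⌋−⌊4314/1001⌋ = 5−4 = 1  ← one
n=7: ⌊5752/1001⌋−⌊5033/1001⌋ = 5−5 = 0
n=8: ⌊6471/1001⌋−⌊5752/1001⌋ = 6−5 = 1  ← one
n=9: ⌊7190/1001⌋−⌊6471/1001⌋ = 7−6 = 1  ← one
n=10: ⌊7909/1001⌋−⌊7190/1001⌋ = 7−7 = 0
n=11: ⌊8628/1001⌋−⌊7909/1001⌋ = 8−7 = 1  ← one
n=12: ⌊9347/1001⌋−⌊8628/1001⌋ = 9−8 = 1  ← one
n=13: ⌊10066/1001⌋−⌊9347/1001⌋ = 10−9 = 1  ← one
positions of the first 10 ones: 1 2 4 5 6 8 9 11 12 13

1 2 4 5 6 8 9 11 12 13


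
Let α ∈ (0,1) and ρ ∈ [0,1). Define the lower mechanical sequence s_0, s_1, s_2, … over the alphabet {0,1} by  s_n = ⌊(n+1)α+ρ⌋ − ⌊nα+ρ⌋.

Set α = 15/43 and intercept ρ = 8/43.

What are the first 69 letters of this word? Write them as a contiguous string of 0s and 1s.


n=0: ⌊(1·15+8)/43⌋ − ⌊(0·15+8)/43⌋ = ⌊23/43⌋ − ⌊8/43⌋ = 0 − 0 = 0
n=1: ⌊(2·15+8)/43⌋ − ⌊(1·15+8)/43⌋ = ⌊38/43⌋ − ⌊23/43⌋ = 0 − 0 = 0
n=2: ⌊(3·15+8)/43⌋ − ⌊(2·15+8)/43⌋ = ⌊53/43⌋ − ⌊38/43⌋ = 1 − 0 = 1
n=3: ⌊(4·15+8)/43⌋ − ⌊(3·15+8)/43⌋ = ⌊68/43⌋ − ⌊53/43⌋ = 1 − 1 = 0
n=4: ⌊(5·15+8)/43⌋ − ⌊(4·15+8)/43⌋ = ⌊83/43⌋ − ⌊68/43⌋ = 1 − 1 = 0
n=5: ⌊(6·15+8)/43⌋ − ⌊(5·15+8)/43⌋ = ⌊98/43⌋ − ⌊83/43⌋ = 2 − 1 = 1
n=6: ⌊(7·15+8)/43⌋ − ⌊(6·15+8)/43⌋ = ⌊113/43⌋ − ⌊98/43⌋ = 2 − 2 = 0
n=7: ⌊(8·15+8)/43⌋ − ⌊(7·15+8)/43⌋ = ⌊128/43⌋ − ⌊113/43⌋ = 2 − 2 = 0
n=8: ⌊(9·15+8)/43⌋ − ⌊(8·15+8)/43⌋ = ⌊143/43⌋ − ⌊128/43⌋ = 3 − 2 = 1
n=9: ⌊(10·15+8)/43⌋ − ⌊(9·15+8)/43⌋ = ⌊158/43⌋ − ⌊143/43⌋ = 3 − 3 = 0
n=10: ⌊(11·15+8)/43⌋ − ⌊(10·15+8)/43⌋ = ⌊173/43⌋ − ⌊158/43⌋ = 4 − 3 = 1
n=11: ⌊(12·15+8)/43⌋ − ⌊(11·15+8)/43⌋ = ⌊188/43⌋ − ⌊173/43⌋ = 4 − 4 = 0
n=12: ⌊(13·15+8)/43⌋ − ⌊(12·15+8)/43⌋ = ⌊203/43⌋ − ⌊188/43⌋ = 4 − 4 = 0
n=13: ⌊(14·15+8)/43⌋ − ⌊(13·15+8)/43⌋ = ⌊218/43⌋ − ⌊203/43⌋ = 5 − 4 = 1
n=14: ⌊(15·15+8)/43⌋ − ⌊(14·15+8)/43⌋ = ⌊233/43⌋ − ⌊218/43⌋ = 5 − 5 = 0
n=15: ⌊(16·15+8)/43⌋ − ⌊(15·15+8)/43⌋ = ⌊248/43⌋ − ⌊233/43⌋ = 5 − 5 = 0
n=16: ⌊(17·15+8)/43⌋ − ⌊(16·15+8)/43⌋ = ⌊263/43⌋ − ⌊248/43⌋ = 6 − 5 = 1
n=17: ⌊(18·15+8)/43⌋ − ⌊(17·15+8)/43⌋ = ⌊278/43⌋ − ⌊263/43⌋ = 6 − 6 = 0
n=18: ⌊(19·15+8)/43⌋ − ⌊(18·15+8)/43⌋ = ⌊293/43⌋ − ⌊278/43⌋ = 6 − 6 = 0
n=19: ⌊(20·15+8)/43⌋ − ⌊(19·15+8)/43⌋ = ⌊308/43⌋ − ⌊293/43⌋ = 7 − 6 = 1
n=20: ⌊(21·15+8)/43⌋ − ⌊(20·15+8)/43⌋ = ⌊323/43⌋ − ⌊308/43⌋ = 7 − 7 = 0
n=21: ⌊(22·15+8)/43⌋ − ⌊(21·15+8)/43⌋ = ⌊338/43⌋ − ⌊323/43⌋ = 7 − 7 = 0
n=22: ⌊(23·15+8)/43⌋ − ⌊(22·15+8)/43⌋ = ⌊353/43⌋ − ⌊338/43⌋ = 8 − 7 = 1
n=23: ⌊(24·15+8)/43⌋ − ⌊(23·15+8)/43⌋ = ⌊368/43⌋ − ⌊353/43⌋ = 8 − 8 = 0
n=24: ⌊(25·15+8)/43⌋ − ⌊(24·15+8)/43⌋ = ⌊383/43⌋ − ⌊368/43⌋ = 8 − 8 = 0
n=25: ⌊(26·15+8)/43⌋ − ⌊(25·15+8)/43⌋ = ⌊398/43⌋ − ⌊383/43⌋ = 9 − 8 = 1
n=26: ⌊(27·15+8)/43⌋ − ⌊(26·15+8)/43⌋ = ⌊413/43⌋ − ⌊398/43⌋ = 9 − 9 = 0
n=27: ⌊(28·15+8)/43⌋ − ⌊(27·15+8)/43⌋ = ⌊428/43⌋ − ⌊413/43⌋ = 9 − 9 = 0
n=28: ⌊(29·15+8)/43⌋ − ⌊(28·15+8)/43⌋ = ⌊443/43⌋ − ⌊428/43⌋ = 10 − 9 = 1
n=29: ⌊(30·15+8)/43⌋ − ⌊(29·15+8)/43⌋ = ⌊458/43⌋ − ⌊443/43⌋ = 10 − 10 = 0
n=30: ⌊(31·15+8)/43⌋ − ⌊(30·15+8)/43⌋ = ⌊473/43⌋ − ⌊458/43⌋ = 11 − 10 = 1
n=31: ⌊(32·15+8)/43⌋ − ⌊(31·15+8)/43⌋ = ⌊488/43⌋ − ⌊473/43⌋ = 11 − 11 = 0
n=32: ⌊(33·15+8)/43⌋ − ⌊(32·15+8)/43⌋ = ⌊503/43⌋ − ⌊488/43⌋ = 11 − 11 = 0
n=33: ⌊(34·15+8)/43⌋ − ⌊(33·15+8)/43⌋ = ⌊518/43⌋ − ⌊503/43⌋ = 12 − 11 = 1
n=34: ⌊(35·15+8)/43⌋ − ⌊(34·15+8)/43⌋ = ⌊533/43⌋ − ⌊518/43⌋ = 12 − 12 = 0
n=35: ⌊(36·15+8)/43⌋ − ⌊(35·15+8)/43⌋ = ⌊548/43⌋ − ⌊533/43⌋ = 12 − 12 = 0
n=36: ⌊(37·15+8)/43⌋ − ⌊(36·15+8)/43⌋ = ⌊563/43⌋ − ⌊548/43⌋ = 13 − 12 = 1
n=37: ⌊(38·15+8)/43⌋ − ⌊(37·15+8)/43⌋ = ⌊578/43⌋ − ⌊563/43⌋ = 13 − 13 = 0
n=38: ⌊(39·15+8)/43⌋ − ⌊(38·15+8)/43⌋ = ⌊593/43⌋ − ⌊578/43⌋ = 13 − 13 = 0
n=39: ⌊(40·15+8)/43⌋ − ⌊(39·15+8)/43⌋ = ⌊608/43⌋ − ⌊593/43⌋ = 14 − 13 = 1
n=40: ⌊(41·15+8)/43⌋ − ⌊(40·15+8)/43⌋ = ⌊623/43⌋ − ⌊608/43⌋ = 14 − 14 = 0
n=41: ⌊(42·15+8)/43⌋ − ⌊(41·15+8)/43⌋ = ⌊638/43⌋ − ⌊623/43⌋ = 14 − 14 = 0
n=42: ⌊(43·15+8)/43⌋ − ⌊(42·15+8)/43⌋ = ⌊653/43⌋ − ⌊638/43⌋ = 15 − 14 = 1
n=43: ⌊(44·15+8)/43⌋ − ⌊(43·15+8)/43⌋ = ⌊668/43⌋ − ⌊653/43⌋ = 15 − 15 = 0
n=44: ⌊(45·15+8)/43⌋ − ⌊(44·15+8)/43⌋ = ⌊683/43⌋ − ⌊668/43⌋ = 15 − 15 = 0
n=45: ⌊(46·15+8)/43⌋ − ⌊(45·15+8)/43⌋ = ⌊698/43⌋ − ⌊683/43⌋ = 16 − 15 = 1
n=46: ⌊(47·15+8)/43⌋ − ⌊(46·15+8)/43⌋ = ⌊713/43⌋ − ⌊698/43⌋ = 16 − 16 = 0
n=47: ⌊(48·15+8)/43⌋ − ⌊(47·15+8)/43⌋ = ⌊728/43⌋ − ⌊713/43⌋ = 16 − 16 = 0
n=48: ⌊(49·15+8)/43⌋ − ⌊(48·15+8)/43⌋ = ⌊743/43⌋ − ⌊728/43⌋ = 17 − 16 = 1
n=49: ⌊(50·15+8)/43⌋ − ⌊(49·15+8)/43⌋ = ⌊758/43⌋ − ⌊743/43⌋ = 17 − 17 = 0
n=50: ⌊(51·15+8)/43⌋ − ⌊(50·15+8)/43⌋ = ⌊773/43⌋ − ⌊758/43⌋ = 17 − 17 = 0
n=51: ⌊(52·15+8)/43⌋ − ⌊(51·15+8)/43⌋ = ⌊788/43⌋ − ⌊773/43⌋ = 18 − 17 = 1
n=52: ⌊(53·15+8)/43⌋ − ⌊(52·15+8)/43⌋ = ⌊803/43⌋ − ⌊788/43⌋ = 18 − 18 = 0
n=53: ⌊(54·15+8)/43⌋ − ⌊(53·15+8)/43⌋ = ⌊818/43⌋ − ⌊803/43⌋ = 19 − 18 = 1
n=54: ⌊(55·15+8)/43⌋ − ⌊(54·15+8)/43⌋ = ⌊833/43⌋ − ⌊818/43⌋ = 19 − 19 = 0
n=55: ⌊(56·15+8)/43⌋ − ⌊(55·15+8)/43⌋ = ⌊848/43⌋ − ⌊833/43⌋ = 19 − 19 = 0
n=56: ⌊(57·15+8)/43⌋ − ⌊(56·15+8)/43⌋ = ⌊863/43⌋ − ⌊848/43⌋ = 20 − 19 = 1
n=57: ⌊(58·15+8)/43⌋ − ⌊(57·15+8)/43⌋ = ⌊878/43⌋ − ⌊863/43⌋ = 20 − 20 = 0
n=58: ⌊(59·15+8)/43⌋ − ⌊(58·15+8)/43⌋ = ⌊893/43⌋ − ⌊878/43⌋ = 20 − 20 = 0
n=59: ⌊(60·15+8)/43⌋ − ⌊(59·15+8)/43⌋ = ⌊908/43⌋ − ⌊893/43⌋ = 21 − 20 = 1
n=60: ⌊(61·15+8)/43⌋ − ⌊(60·15+8)/43⌋ = ⌊923/43⌋ − ⌊908/43⌋ = 21 − 21 = 0
n=61: ⌊(62·15+8)/43⌋ − ⌊(61·15+8)/43⌋ = ⌊938/43⌋ − ⌊923/43⌋ = 21 − 21 = 0
n=62: ⌊(63·15+8)/43⌋ − ⌊(62·15+8)/43⌋ = ⌊953/43⌋ − ⌊938/43⌋ = 22 − 21 = 1
n=63: ⌊(64·15+8)/43⌋ − ⌊(63·15+8)/43⌋ = ⌊968/43⌋ − ⌊953/43⌋ = 22 − 22 = 0
n=64: ⌊(65·15+8)/43⌋ − ⌊(64·15+8)/43⌋ = ⌊983/43⌋ − ⌊968/43⌋ = 22 − 22 = 0
n=65: ⌊(66·15+8)/43⌋ − ⌊(65·15+8)/43⌋ = ⌊998/43⌋ − ⌊983/43⌋ = 23 − 22 = 1
n=66: ⌊(67·15+8)/43⌋ − ⌊(66·15+8)/43⌋ = ⌊1013/43⌋ − ⌊998/43⌋ = 23 − 23 = 0
n=67: ⌊(68·15+8)/43⌋ − ⌊(67·15+8)/43⌋ = ⌊1028/43⌋ − ⌊1013/43⌋ = 23 − 23 = 0
n=68: ⌊(69·15+8)/43⌋ − ⌊(68·15+8)/43⌋ = ⌊1043/43⌋ − ⌊1028/43⌋ = 24 − 23 = 1

001001001010010010010010010010100100100100100100100101001001001001001


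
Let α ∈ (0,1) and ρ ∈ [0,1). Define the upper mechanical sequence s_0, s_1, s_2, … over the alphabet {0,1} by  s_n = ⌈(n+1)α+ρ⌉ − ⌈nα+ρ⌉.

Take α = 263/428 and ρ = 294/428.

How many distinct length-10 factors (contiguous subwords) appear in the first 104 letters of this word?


11

t_n = ⌈(n·263+294)/428⌉ for n = 0 … 104:
  n=0…9: ⌈294/428⌉=1 ⌈557/428⌉=2 ⌈820/428⌉=2 ⌈1083/428⌉=3 ⌈1346/428⌉=4 ⌈1609/428⌉=4 ⌈1872/428⌉=5 ⌈2135/428⌉=5 ⌈2398/428⌉=6 ⌈2661/428⌉=7
  n=10…19: ⌈2924/428⌉=7 ⌈3187/428⌉=8 ⌈3450/428⌉=9 ⌈3713/428⌉=9 ⌈3976/428⌉=10 ⌈4239/428⌉=10 ⌈4502/428⌉=11 ⌈4765/428⌉=12 ⌈5028/428⌉=12 ⌈5291/428⌉=13
  n=20…29: ⌈5554/428⌉=13 ⌈5817/428⌉=14 ⌈6080/428⌉=15 ⌈6343/428⌉=15 ⌈6606/428⌉=16 ⌈6869/428⌉=17 ⌈7132/428⌉=17 ⌈7395/428⌉=18 ⌈7658/428⌉=18 ⌈7921/428⌉=19
  n=30…39: ⌈8184/428⌉=20 ⌈8447/428⌉=20 ⌈8710/428⌉=21 ⌈8973/428⌉=21 ⌈9236/428⌉=22 ⌈9499/428⌉=23 ⌈9762/428⌉=23 ⌈10025/428⌉=24 ⌈10288/428⌉=25 ⌈10551/428⌉=25
  n=40…49: ⌈10814/428⌉=26 ⌈11077/428⌉=26 ⌈11340/428⌉=27 ⌈11603/428⌉=28 ⌈11866/428⌉=28 ⌈12129/428⌉=29 ⌈12392/428⌉=29 ⌈12655/428⌉=30 ⌈12918/428⌉=31 ⌈13181/428⌉=31
  n=50…59: ⌈13444/428⌉=32 ⌈13707/428⌉=33 ⌈13970/428⌉=33 ⌈14233/428⌉=34 ⌈14496/428⌉=34 ⌈14759/428⌉=35 ⌈15022/428⌉=36 ⌈15285/428⌉=36 ⌈15548/428⌉=37 ⌈15811/428⌉=37
  n=60…69: ⌈16074/428⌉=38 ⌈16337/428⌉=39 ⌈16600/428⌉=39 ⌈16863/428⌉=40 ⌈17126/428⌉=41 ⌈17389/428⌉=41 ⌈17652/428⌉=42 ⌈17915/428⌉=42 ⌈18178/428⌉=43 ⌈18441/428⌉=44
  n=70…79: ⌈18704/428⌉=44 ⌈18967/428⌉=45 ⌈19230/428⌉=45 ⌈19493/428⌉=46 ⌈19756/428⌉=47 ⌈20019/428⌉=47 ⌈20282/428⌉=48 ⌈20545/428⌉=49 ⌈20808/428⌉=49 ⌈21071/428⌉=50
  n=80…89: ⌈21334/428⌉=50 ⌈21597/428⌉=51 ⌈21860/428⌉=52 ⌈22123/428⌉=52 ⌈22386/428⌉=53 ⌈22649/428⌉=53 ⌈22912/428⌉=54 ⌈23175/428⌉=55 ⌈23438/428⌉=55 ⌈23701/428⌉=56
  n=90…99: ⌈23964/428⌉=56 ⌈24227/428⌉=57 ⌈24490/428⌉=58 ⌈24753/428⌉=58 ⌈25016/428⌉=59 ⌈25279/428⌉=60 ⌈25542/428⌉=60 ⌈25805/428⌉=61 ⌈26068/428⌉=61 ⌈26331/428⌉=62
  n=100…104: ⌈26594/428⌉=63 ⌈26857/428⌉=63 ⌈27120/428⌉=64 ⌈27383/428⌉=64 ⌈27646/428⌉=65
s_n = t_(n+1) − t_n for n = 0 … 103 gives
prefix = 10110101101101011010110110101101011011010110101101101011010110110101101011011010110101101011011010110101
slide a length-10 window over [0..9] … [94..103] (95 windows); first occurrence of each distinct factor:
  [  0..  9] 1011010110
  [  1.. 10] 0110101101
  [  2.. 11] 1101011011
  [  3.. 12] 1010110110
  [  4.. 13] 0101101101
  [  5.. 14] 1011011010
  [  6.. 15] 0110110101
  [  7.. 16] 1101101011
  [ 10.. 19] 1101011010
  [ 11.. 20] 1010110101
  [ 12.. 21] 0101101011
  (the other 84 windows repeat one of these)
distinct factors: {0101101011, 0101101101, 0110101101, 0110110101, 1010110101, 1010110110, 1011010110, 1011011010, 1101011010, 1101011011, 1101101011}
count = 11  (Sturmian bound for length 10 is 11)


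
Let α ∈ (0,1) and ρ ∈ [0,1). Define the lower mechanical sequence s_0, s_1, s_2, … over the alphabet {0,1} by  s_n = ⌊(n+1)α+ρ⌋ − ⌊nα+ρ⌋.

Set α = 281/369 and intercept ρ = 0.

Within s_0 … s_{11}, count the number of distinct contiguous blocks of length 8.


4

t_n = ⌊(n·281)/369⌋ for n = 0 … 12:
  n=0…9: ⌊0/369⌋=0 ⌊281/369⌋=0 ⌊562/369⌋=1 ⌊843/369⌋=2 ⌊1124/369⌋=3 ⌊1405/369⌋=3 ⌊1686/369⌋=4 ⌊1967/369⌋=5 ⌊2248/369⌋=6 ⌊2529/369⌋=6
  n=10…12: ⌊2810/369⌋=7 ⌊3091/369⌋=8 ⌊3372/369⌋=9
s_n = t_(n+1) − t_n for n = 0 … 11 gives
prefix = 011101110111
slide a length-8 window over [0..7] … [4..11] (5 windows); first occurrence of each distinct factor:
  [  0..  7] 01110111
  [  1..  8] 11101110
  [  2..  9] 11011101
  [  3.. 10] 10111011
  (the other 1 window repeats one of these)
distinct factors: {01110111, 10111011, 11011101, 11101110}
count = 4  (Sturmian bound for length 8 is 9)


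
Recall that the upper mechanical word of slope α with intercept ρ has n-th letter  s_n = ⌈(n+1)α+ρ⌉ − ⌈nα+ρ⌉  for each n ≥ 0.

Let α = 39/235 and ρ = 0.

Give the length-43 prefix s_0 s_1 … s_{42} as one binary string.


1000001000001000001000001000001000001000001

n=0: ⌈(1·39)/235⌉ − ⌈(0·39)/235⌉ = ⌈39/235⌉ − ⌈0/235⌉ = 1 − 0 = 1
n=1: ⌈(2·39)/235⌉ − ⌈(1·39)/235⌉ = ⌈78/235⌉ − ⌈39/235⌉ = 1 − 1 = 0
n=2: ⌈(3·39)/235⌉ − ⌈(2·39)/235⌉ = ⌈117/235⌉ − ⌈78/235⌉ = 1 − 1 = 0
n=3: ⌈(4·39)/235⌉ − ⌈(3·39)/235⌉ = ⌈156/235⌉ − ⌈117/235⌉ = 1 − 1 = 0
n=4: ⌈(5·39)/235⌉ − ⌈(4·39)/235⌉ = ⌈195/235⌉ − ⌈156/235⌉ = 1 − 1 = 0
n=5: ⌈(6·39)/235⌉ − ⌈(5·39)/235⌉ = ⌈234/235⌉ − ⌈195/235⌉ = 1 − 1 = 0
n=6: ⌈(7·39)/235⌉ − ⌈(6·39)/235⌉ = ⌈273/235⌉ − ⌈234/235⌉ = 2 − 1 = 1
n=7: ⌈(8·39)/235⌉ − ⌈(7·39)/235⌉ = ⌈312/235⌉ − ⌈273/235⌉ = 2 − 2 = 0
n=8: ⌈(9·39)/235⌉ − ⌈(8·39)/235⌉ = ⌈351/235⌉ − ⌈312/235⌉ = 2 − 2 = 0
n=9: ⌈(10·39)/235⌉ − ⌈(9·39)/235⌉ = ⌈390/235⌉ − ⌈351/235⌉ = 2 − 2 = 0
n=10: ⌈(11·39)/235⌉ − ⌈(10·39)/235⌉ = ⌈429/235⌉ − ⌈390/235⌉ = 2 − 2 = 0
n=11: ⌈(12·39)/235⌉ − ⌈(11·39)/235⌉ = ⌈468/235⌉ − ⌈429/235⌉ = 2 − 2 = 0
n=12: ⌈(13·39)/235⌉ − ⌈(12·39)/235⌉ = ⌈507/235⌉ − ⌈468/235⌉ = 3 − 2 = 1
n=13: ⌈(14·39)/235⌉ − ⌈(13·39)/235⌉ = ⌈546/235⌉ − ⌈507/235⌉ = 3 − 3 = 0
n=14: ⌈(15·39)/235⌉ − ⌈(14·39)/235⌉ = ⌈585/235⌉ − ⌈546/235⌉ = 3 − 3 = 0
n=15: ⌈(16·39)/235⌉ − ⌈(15·39)/235⌉ = ⌈624/235⌉ − ⌈585/235⌉ = 3 − 3 = 0
n=16: ⌈(17·39)/235⌉ − ⌈(16·39)/235⌉ = ⌈663/235⌉ − ⌈624/235⌉ = 3 − 3 = 0
n=17: ⌈(18·39)/235⌉ − ⌈(17·39)/235⌉ = ⌈702/235⌉ − ⌈663/235⌉ = 3 − 3 = 0
n=18: ⌈(19·39)/235⌉ − ⌈(18·39)/235⌉ = ⌈741/235⌉ − ⌈702/235⌉ = 4 − 3 = 1
n=19: ⌈(20·39)/235⌉ − ⌈(19·39)/235⌉ = ⌈780/235⌉ − ⌈741/235⌉ = 4 − 4 = 0
n=20: ⌈(21·39)/235⌉ − ⌈(20·39)/235⌉ = ⌈819/235⌉ − ⌈780/235⌉ = 4 − 4 = 0
n=21: ⌈(22·39)/235⌉ − ⌈(21·39)/235⌉ = ⌈858/235⌉ − ⌈819/235⌉ = 4 − 4 = 0
n=22: ⌈(23·39)/235⌉ − ⌈(22·39)/235⌉ = ⌈897/235⌉ − ⌈858/235⌉ = 4 − 4 = 0
n=23: ⌈(24·39)/235⌉ − ⌈(23·39)/235⌉ = ⌈936/235⌉ − ⌈897/235⌉ = 4 − 4 = 0
n=24: ⌈(25·39)/235⌉ − ⌈(24·39)/235⌉ = ⌈975/235⌉ − ⌈936/235⌉ = 5 − 4 = 1
n=25: ⌈(26·39)/235⌉ − ⌈(25·39)/235⌉ = ⌈1014/235⌉ − ⌈975/235⌉ = 5 − 5 = 0
n=26: ⌈(27·39)/235⌉ − ⌈(26·39)/235⌉ = ⌈1053/235⌉ − ⌈1014/235⌉ = 5 − 5 = 0
n=27: ⌈(28·39)/235⌉ − ⌈(27·39)/235⌉ = ⌈1092/235⌉ − ⌈1053/235⌉ = 5 − 5 = 0
n=28: ⌈(29·39)/235⌉ − ⌈(28·39)/235⌉ = ⌈1131/235⌉ − ⌈1092/235⌉ = 5 − 5 = 0
n=29: ⌈(30·39)/235⌉ − ⌈(29·39)/235⌉ = ⌈1170/235⌉ − ⌈1131/235⌉ = 5 − 5 = 0
n=30: ⌈(31·39)/235⌉ − ⌈(30·39)/235⌉ = ⌈1209/235⌉ − ⌈1170/235⌉ = 6 − 5 = 1
n=31: ⌈(32·39)/235⌉ − ⌈(31·39)/235⌉ = ⌈1248/235⌉ − ⌈1209/235⌉ = 6 − 6 = 0
n=32: ⌈(33·39)/235⌉ − ⌈(32·39)/235⌉ = ⌈1287/235⌉ − ⌈1248/235⌉ = 6 − 6 = 0
n=33: ⌈(34·39)/235⌉ − ⌈(33·39)/235⌉ = ⌈1326/235⌉ − ⌈1287/235⌉ = 6 − 6 = 0
n=34: ⌈(35·39)/235⌉ − ⌈(34·39)/235⌉ = ⌈1365/235⌉ − ⌈1326/235⌉ = 6 − 6 = 0
n=35: ⌈(36·39)/235⌉ − ⌈(35·39)/235⌉ = ⌈1404/235⌉ − ⌈1365/235⌉ = 6 − 6 = 0
n=36: ⌈(37·39)/235⌉ − ⌈(36·39)/235⌉ = ⌈1443/235⌉ − ⌈1404/235⌉ = 7 − 6 = 1
n=37: ⌈(38·39)/235⌉ − ⌈(37·39)/235⌉ = ⌈1482/235⌉ − ⌈1443/235⌉ = 7 − 7 = 0
n=38: ⌈(39·39)/235⌉ − ⌈(38·39)/235⌉ = ⌈1521/235⌉ − ⌈1482/235⌉ = 7 − 7 = 0
n=39: ⌈(40·39)/235⌉ − ⌈(39·39)/235⌉ = ⌈1560/235⌉ − ⌈1521/235⌉ = 7 − 7 = 0
n=40: ⌈(41·39)/235⌉ − ⌈(40·39)/235⌉ = ⌈1599/235⌉ − ⌈1560/235⌉ = 7 − 7 = 0
n=41: ⌈(42·39)/235⌉ − ⌈(41·39)/235⌉ = ⌈1638/235⌉ − ⌈1599/235⌉ = 7 − 7 = 0
n=42: ⌈(43·39)/235⌉ − ⌈(42·39)/235⌉ = ⌈1677/235⌉ − ⌈1638/235⌉ = 8 − 7 = 1


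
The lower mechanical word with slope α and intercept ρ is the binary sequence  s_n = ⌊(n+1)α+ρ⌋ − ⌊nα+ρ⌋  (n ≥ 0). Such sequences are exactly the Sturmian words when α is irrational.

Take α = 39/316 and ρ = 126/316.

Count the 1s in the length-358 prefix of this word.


44

#1s = Σ_{n=0}^{357} s_n = Σ_{n=0}^{357} (⌊(n+1)α+ρ⌋ − ⌊nα+ρ⌋)
the sum telescopes: every ⌊nα+ρ⌋ with 0 < n < 358 appears once with + and once with −, leaving ⌊358α+ρ⌋ − ⌊0·α+ρ⌋
358α + ρ = (358·39 + 126) / 316 = 14088/316
ρ = 126/316
⌊14088/316⌋ = 44,  ⌊126/316⌋ = 0
#1s = 44 − 0 = 44


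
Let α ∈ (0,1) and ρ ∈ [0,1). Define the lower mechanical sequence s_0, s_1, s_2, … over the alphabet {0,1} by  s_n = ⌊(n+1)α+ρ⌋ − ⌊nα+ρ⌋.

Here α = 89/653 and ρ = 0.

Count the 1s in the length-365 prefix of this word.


49

#1s = Σ_{n=0}^{364} s_n = Σ_{n=0}^{364} (⌊(n+1)α+ρ⌋ − ⌊nα+ρ⌋)
the sum telescopes: every ⌊nα+ρ⌋ with 0 < n < 365 appears once with + and once with −, leaving ⌊365α+ρ⌋ − ⌊0·α+ρ⌋
365α + ρ = (365·89) / 653 = 32485/653
ρ = 0/653
⌊32485/653⌋ = 49,  ⌊0/653⌋ = 0
#1s = 49 − 0 = 49


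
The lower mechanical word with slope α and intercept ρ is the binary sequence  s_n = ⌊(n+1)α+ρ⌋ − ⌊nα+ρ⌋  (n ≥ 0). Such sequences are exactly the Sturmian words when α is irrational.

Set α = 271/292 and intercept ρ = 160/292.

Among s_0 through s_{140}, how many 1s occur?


131

#1s = Σ_{n=0}^{140} s_n = Σ_{n=0}^{140} (⌊(n+1)α+ρ⌋ − ⌊nα+ρ⌋)
the sum telescopes: every ⌊nα+ρ⌋ with 0 < n < 141 appears once with + and once with −, leaving ⌊141α+ρ⌋ − ⌊0·α+ρ⌋
141α + ρ = (141·271 + 160) / 292 = 38371/292
ρ = 160/292
⌊38371/292⌋ = 131,  ⌊160/292⌋ = 0
#1s = 131 − 0 = 131


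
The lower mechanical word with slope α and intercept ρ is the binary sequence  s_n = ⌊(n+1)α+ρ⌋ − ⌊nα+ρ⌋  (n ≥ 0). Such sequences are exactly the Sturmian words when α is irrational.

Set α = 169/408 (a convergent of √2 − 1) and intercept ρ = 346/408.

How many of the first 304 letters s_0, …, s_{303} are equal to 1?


#1s = Σ_{n=0}^{303} s_n = Σ_{n=0}^{303} (⌊(n+1)α+ρ⌋ − ⌊nα+ρ⌋)
the sum telescopes: every ⌊nα+ρ⌋ with 0 < n < 304 appears once with + and once with −, leaving ⌊304α+ρ⌋ − ⌊0·α+ρ⌋
304α + ρ = (304·169 + 346) / 408 = 51722/408
ρ = 346/408
⌊51722/408⌋ = 126,  ⌊346/408⌋ = 0
#1s = 126 − 0 = 126

126


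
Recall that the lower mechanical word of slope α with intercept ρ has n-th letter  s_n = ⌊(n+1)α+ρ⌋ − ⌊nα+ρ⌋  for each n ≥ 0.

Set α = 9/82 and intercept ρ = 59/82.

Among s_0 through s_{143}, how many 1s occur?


16

#1s = Σ_{n=0}^{143} s_n = Σ_{n=0}^{143} (⌊(n+1)α+ρ⌋ − ⌊nα+ρ⌋)
the sum telescopes: every ⌊nα+ρ⌋ with 0 < n < 144 appears once with + and once with −, leaving ⌊144α+ρ⌋ − ⌊0·α+ρ⌋
144α + ρ = (144·9 + 59) / 82 = 1355/82
ρ = 59/82
⌊1355/82⌋ = 16,  ⌊59/82⌋ = 0
#1s = 16 − 0 = 16


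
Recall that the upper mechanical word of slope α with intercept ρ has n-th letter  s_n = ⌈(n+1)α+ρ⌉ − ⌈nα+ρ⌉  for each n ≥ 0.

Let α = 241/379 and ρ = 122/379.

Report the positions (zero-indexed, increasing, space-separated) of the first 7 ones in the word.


1 2 4 5 7 8 10

n=0: ⌈363/379⌉−⌈122/379⌉ = 1−1 = 0
n=1: ⌈604/379⌉−⌈363/379⌉ = 2−1 = 1  ← one
n=2: ⌈845/379⌉−⌈604/379⌉ = 3−2 = 1  ← one
n=3: ⌈1086/379⌉−⌈845/379⌉ = 3−3 = 0
n=4: ⌈1327/379⌉−⌈1086/379⌉ = 4−3 = 1  ← one
n=5: ⌈1568/379⌉−⌈1327/379⌉ = 5−4 = 1  ← one
n=6: ⌈1809/379⌉−⌈1568/379⌉ = 5−5 = 0
n=7: ⌈2050/379⌉−⌈1809/379⌉ = 6−5 = 1  ← one
n=8: ⌈2291/379⌉−⌈2050/379⌉ = 7−6 = 1  ← one
n=9: ⌈2532/379⌉−⌈2291/379⌉ = 7−7 = 0
n=10: ⌈2773/379⌉−⌈2532/379⌉ = 8−7 = 1  ← one
positions of the first 7 ones: 1 2 4 5 7 8 10
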